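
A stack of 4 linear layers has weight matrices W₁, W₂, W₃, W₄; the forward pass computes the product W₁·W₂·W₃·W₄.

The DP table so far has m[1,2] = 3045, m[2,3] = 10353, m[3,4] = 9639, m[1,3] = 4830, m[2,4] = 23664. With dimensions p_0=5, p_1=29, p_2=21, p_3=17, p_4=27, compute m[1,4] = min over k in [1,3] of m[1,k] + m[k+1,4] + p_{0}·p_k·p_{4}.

7125

m[1,4] = min over k∈[1,3] of m[1,k]+m[k+1,4]+p_{0}·p_k·p_{4}.
k=1: 0 + 23664 + 5·29·27 = 27579; k=2: 3045 + 9639 + 5·21·27 = 15519; k=3: 4830 + 0 + 5·17·27 = 7125.
Minimum: 7125 at k=3.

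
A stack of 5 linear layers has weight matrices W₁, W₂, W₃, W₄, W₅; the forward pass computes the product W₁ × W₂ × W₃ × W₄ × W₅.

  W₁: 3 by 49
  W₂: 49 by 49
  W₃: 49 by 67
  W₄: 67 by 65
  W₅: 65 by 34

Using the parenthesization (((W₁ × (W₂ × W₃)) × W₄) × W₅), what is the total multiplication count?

190411

(W₂ × W₃): 49×49 by 49×67 → 49×67, cost 49·49·67 = 160867
(W₁ × (W₂ × W₃)): 3×49 by 49×67 → 3×67, cost 3·49·67 = 9849; cumulative 170716
((W₁ × (W₂ × W₃)) × W₄): 3×67 by 67×65 → 3×65, cost 3·67·65 = 13065; cumulative 183781
(((W₁ × (W₂ × W₃)) × W₄) × W₅): 3×65 by 65×34 → 3×34, cost 3·65·34 = 6630; cumulative 190411
Total: 190411 scalar multiplications.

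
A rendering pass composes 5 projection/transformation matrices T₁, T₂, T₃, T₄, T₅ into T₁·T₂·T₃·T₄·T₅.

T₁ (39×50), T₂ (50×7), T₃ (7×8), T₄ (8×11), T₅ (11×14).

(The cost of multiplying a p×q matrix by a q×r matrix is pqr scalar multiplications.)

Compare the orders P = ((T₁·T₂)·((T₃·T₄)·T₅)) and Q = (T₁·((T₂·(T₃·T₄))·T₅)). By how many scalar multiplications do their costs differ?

Order P = ((T₁·T₂)·((T₃·T₄)·T₅)): (T₁·T₂): 39×50 by 50×7 → 39×7, cost 39·50·7 = 13650; (T₃·T₄): 7×8 by 8×11 → 7×11, cost 7·8·11 = 616; ((T₃·T₄)·T₅): 7×11 by 11×14 → 7×14, cost 7·11·14 = 1078; cumulative 1694; ((T₁·T₂)·((T₃·T₄)·T₅)): 39×7 by 7×14 → 39×14, cost 39·7·14 = 3822; cumulative 19166. Total 19166.
Order Q = (T₁·((T₂·(T₃·T₄))·T₅)): (T₃·T₄): 7×8 by 8×11 → 7×11, cost 7·8·11 = 616; (T₂·(T₃·T₄)): 50×7 by 7×11 → 50×11, cost 50·7·11 = 3850; cumulative 4466; ((T₂·(T₃·T₄))·T₅): 50×11 by 11×14 → 50×14, cost 50·11·14 = 7700; cumulative 12166; (T₁·((T₂·(T₃·T₄))·T₅)): 39×50 by 50×14 → 39×14, cost 39·50·14 = 27300; cumulative 39466. Total 39466.
Difference: |19166 − 39466| = 20300.

20300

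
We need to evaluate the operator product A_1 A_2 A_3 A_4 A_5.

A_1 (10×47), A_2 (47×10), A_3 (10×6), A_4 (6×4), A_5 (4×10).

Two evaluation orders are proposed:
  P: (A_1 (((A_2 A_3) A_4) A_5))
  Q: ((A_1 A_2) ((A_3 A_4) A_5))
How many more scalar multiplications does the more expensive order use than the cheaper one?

4188

Order P = (A_1 (((A_2 A_3) A_4) A_5)): (A_2 A_3): 47×10 by 10×6 → 47×6, cost 47·10·6 = 2820; ((A_2 A_3) A_4): 47×6 by 6×4 → 47×4, cost 47·6·4 = 1128; cumulative 3948; (((A_2 A_3) A_4) A_5): 47×4 by 4×10 → 47×10, cost 47·4·10 = 1880; cumulative 5828; (A_1 (((A_2 A_3) A_4) A_5)): 10×47 by 47×10 → 10×10, cost 10·47·10 = 4700; cumulative 10528. Total 10528.
Order Q = ((A_1 A_2) ((A_3 A_4) A_5)): (A_1 A_2): 10×47 by 47×10 → 10×10, cost 10·47·10 = 4700; (A_3 A_4): 10×6 by 6×4 → 10×4, cost 10·6·4 = 240; ((A_3 A_4) A_5): 10×4 by 4×10 → 10×10, cost 10·4·10 = 400; cumulative 640; ((A_1 A_2) ((A_3 A_4) A_5)): 10×10 by 10×10 → 10×10, cost 10·10·10 = 1000; cumulative 6340. Total 6340.
Difference: |10528 − 6340| = 4188.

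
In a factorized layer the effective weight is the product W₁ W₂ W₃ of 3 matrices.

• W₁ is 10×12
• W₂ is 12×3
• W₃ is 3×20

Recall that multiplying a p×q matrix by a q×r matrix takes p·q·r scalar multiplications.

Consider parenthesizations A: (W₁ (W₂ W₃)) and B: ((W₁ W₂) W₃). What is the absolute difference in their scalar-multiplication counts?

Order A = (W₁ (W₂ W₃)): (W₂ W₃): 12×3 by 3×20 → 12×20, cost 12·3·20 = 720; (W₁ (W₂ W₃)): 10×12 by 12×20 → 10×20, cost 10·12·20 = 2400; cumulative 3120. Total 3120.
Order B = ((W₁ W₂) W₃): (W₁ W₂): 10×12 by 12×3 → 10×3, cost 10·12·3 = 360; ((W₁ W₂) W₃): 10×3 by 3×20 → 10×20, cost 10·3·20 = 600; cumulative 960. Total 960.
Difference: |3120 − 960| = 2160.

2160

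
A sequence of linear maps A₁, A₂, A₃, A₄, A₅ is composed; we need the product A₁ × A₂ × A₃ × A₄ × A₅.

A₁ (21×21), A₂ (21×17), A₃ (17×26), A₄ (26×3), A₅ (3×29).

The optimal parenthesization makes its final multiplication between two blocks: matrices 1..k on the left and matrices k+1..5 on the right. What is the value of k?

4

Adjacent pairs: A₁A₂ = 21·21·17 = 7497; A₂A₃ = 21·17·26 = 9282; A₃A₄ = 17·26·3 = 1326; A₄A₅ = 26·3·29 = 2262.
Length 3: A₁..A₃: k=1: 0+9282+21·21·26=20748; k=2: 7497+0+21·17·26=16779 → min 16779 | A₂..A₄: k=2: 0+1326+21·17·3=2397; k=3: 9282+0+21·26·3=10920 → min 2397 | A₃..A₅: k=3: 0+2262+17·26·29=15080; k=4: 1326+0+17·3·29=2805 → min 2805.
Length 4: A₁..A₄: k=1: 0+2397+21·21·3=3720; k=2: 7497+1326+21·17·3=9894; k=3: 16779+0+21·26·3=18417 → min 3720 | A₂..A₅: k=2: 0+2805+21·17·29=13158; k=3: 9282+2262+21·26·29=27378; k=4: 2397+0+21·3·29=4224 → min 4224.
Top-level splits: k=1: (A₁..A₁)·(A₂..A₅) → 0+4224+21·21·29 = 17013; k=2: (A₁..A₂)·(A₃..A₅) → 7497+2805+21·17·29 = 20655; k=3: (A₁..A₃)·(A₄..A₅) → 16779+2262+21·26·29 = 34875; k=4: (A₁..A₄)·(A₅..A₅) → 3720+0+21·3·29 = 5547.
Best split is after A₄, i.e. k = 4.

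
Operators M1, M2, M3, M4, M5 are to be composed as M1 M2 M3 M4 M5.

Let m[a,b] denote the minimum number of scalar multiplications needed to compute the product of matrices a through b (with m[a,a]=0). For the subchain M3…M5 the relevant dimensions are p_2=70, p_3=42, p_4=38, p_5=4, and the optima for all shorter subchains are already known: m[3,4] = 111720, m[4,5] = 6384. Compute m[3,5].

m[3,5] = min over k∈[3,4] of m[3,k]+m[k+1,5]+p_{2}·p_k·p_{5}.
k=3: 0 + 6384 + 70·42·4 = 18144; k=4: 111720 + 0 + 70·38·4 = 122360.
Minimum: 18144 at k=3.

18144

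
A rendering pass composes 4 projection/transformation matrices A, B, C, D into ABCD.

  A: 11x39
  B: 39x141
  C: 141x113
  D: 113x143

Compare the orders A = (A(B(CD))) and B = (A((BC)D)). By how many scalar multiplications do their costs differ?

Order A = (A(B(CD))): (CD): 141×113 by 113×143 → 141×143, cost 141·113·143 = 2278419; (B(CD)): 39×141 by 141×143 → 39×143, cost 39·141·143 = 786357; cumulative 3064776; (A(B(CD))): 11×39 by 39×143 → 11×143, cost 11·39·143 = 61347; cumulative 3126123. Total 3126123.
Order B = (A((BC)D)): (BC): 39×141 by 141×113 → 39×113, cost 39·141·113 = 621387; ((BC)D): 39×113 by 113×143 → 39×143, cost 39·113·143 = 630201; cumulative 1251588; (A((BC)D)): 11×39 by 39×143 → 11×143, cost 11·39·143 = 61347; cumulative 1312935. Total 1312935.
Difference: |3126123 − 1312935| = 1813188.

1813188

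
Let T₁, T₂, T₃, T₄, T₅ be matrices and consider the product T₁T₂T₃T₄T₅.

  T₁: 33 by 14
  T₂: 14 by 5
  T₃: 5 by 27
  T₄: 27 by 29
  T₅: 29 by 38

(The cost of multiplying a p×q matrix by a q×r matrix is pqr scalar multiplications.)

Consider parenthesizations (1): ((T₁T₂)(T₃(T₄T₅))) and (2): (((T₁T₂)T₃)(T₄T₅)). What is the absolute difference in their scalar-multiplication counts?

Order (1) = ((T₁T₂)(T₃(T₄T₅))): (T₁T₂): 33×14 by 14×5 → 33×5, cost 33·14·5 = 2310; (T₄T₅): 27×29 by 29×38 → 27×38, cost 27·29·38 = 29754; (T₃(T₄T₅)): 5×27 by 27×38 → 5×38, cost 5·27·38 = 5130; cumulative 34884; ((T₁T₂)(T₃(T₄T₅))): 33×5 by 5×38 → 33×38, cost 33·5·38 = 6270; cumulative 43464. Total 43464.
Order (2) = (((T₁T₂)T₃)(T₄T₅)): (T₁T₂): 33×14 by 14×5 → 33×5, cost 33·14·5 = 2310; ((T₁T₂)T₃): 33×5 by 5×27 → 33×27, cost 33·5·27 = 4455; cumulative 6765; (T₄T₅): 27×29 by 29×38 → 27×38, cost 27·29·38 = 29754; (((T₁T₂)T₃)(T₄T₅)): 33×27 by 27×38 → 33×38, cost 33·27·38 = 33858; cumulative 70377. Total 70377.
Difference: |43464 − 70377| = 26913.

26913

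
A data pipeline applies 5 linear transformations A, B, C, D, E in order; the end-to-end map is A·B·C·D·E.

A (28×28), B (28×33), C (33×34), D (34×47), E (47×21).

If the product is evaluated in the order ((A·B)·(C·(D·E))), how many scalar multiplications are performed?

(A·B): 28×28 by 28×33 → 28×33, cost 28·28·33 = 25872
(D·E): 34×47 by 47×21 → 34×21, cost 34·47·21 = 33558
(C·(D·E)): 33×34 by 34×21 → 33×21, cost 33·34·21 = 23562; cumulative 57120
((A·B)·(C·(D·E))): 28×33 by 33×21 → 28×21, cost 28·33·21 = 19404; cumulative 102396
Total: 102396 scalar multiplications.

102396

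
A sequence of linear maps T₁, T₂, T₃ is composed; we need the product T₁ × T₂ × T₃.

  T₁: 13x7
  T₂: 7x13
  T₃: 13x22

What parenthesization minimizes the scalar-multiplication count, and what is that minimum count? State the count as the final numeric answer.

4004

(T₁ × (T₂ × T₃)): cost 4004.
((T₁ × T₂) × T₃): cost 4901.
Optimal: (T₁ × (T₂ × T₃)) with cost 4004.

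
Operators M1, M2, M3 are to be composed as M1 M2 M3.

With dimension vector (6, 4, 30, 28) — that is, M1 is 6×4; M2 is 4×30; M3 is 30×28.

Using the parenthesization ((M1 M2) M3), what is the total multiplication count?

(M1 M2): 6×4 by 4×30 → 6×30, cost 6·4·30 = 720
((M1 M2) M3): 6×30 by 30×28 → 6×28, cost 6·30·28 = 5040; cumulative 5760
Total: 5760 scalar multiplications.

5760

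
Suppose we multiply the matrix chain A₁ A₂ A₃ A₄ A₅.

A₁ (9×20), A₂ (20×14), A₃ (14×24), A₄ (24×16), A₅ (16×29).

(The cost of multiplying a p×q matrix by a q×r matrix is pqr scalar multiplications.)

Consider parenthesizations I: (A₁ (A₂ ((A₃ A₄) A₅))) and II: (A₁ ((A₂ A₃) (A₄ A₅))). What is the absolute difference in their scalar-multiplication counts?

Order I = (A₁ (A₂ ((A₃ A₄) A₅))): (A₃ A₄): 14×24 by 24×16 → 14×16, cost 14·24·16 = 5376; ((A₃ A₄) A₅): 14×16 by 16×29 → 14×29, cost 14·16·29 = 6496; cumulative 11872; (A₂ ((A₃ A₄) A₅)): 20×14 by 14×29 → 20×29, cost 20·14·29 = 8120; cumulative 19992; (A₁ (A₂ ((A₃ A₄) A₅))): 9×20 by 20×29 → 9×29, cost 9·20·29 = 5220; cumulative 25212. Total 25212.
Order II = (A₁ ((A₂ A₃) (A₄ A₅))): (A₂ A₃): 20×14 by 14×24 → 20×24, cost 20·14·24 = 6720; (A₄ A₅): 24×16 by 16×29 → 24×29, cost 24·16·29 = 11136; ((A₂ A₃) (A₄ A₅)): 20×24 by 24×29 → 20×29, cost 20·24·29 = 13920; cumulative 31776; (A₁ ((A₂ A₃) (A₄ A₅))): 9×20 by 20×29 → 9×29, cost 9·20·29 = 5220; cumulative 36996. Total 36996.
Difference: |25212 − 36996| = 11784.

11784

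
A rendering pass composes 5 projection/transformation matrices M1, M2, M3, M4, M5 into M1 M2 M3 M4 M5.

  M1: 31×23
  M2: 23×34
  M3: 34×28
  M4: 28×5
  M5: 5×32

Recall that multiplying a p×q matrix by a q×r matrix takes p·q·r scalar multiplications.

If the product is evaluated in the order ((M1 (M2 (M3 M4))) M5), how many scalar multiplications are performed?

17195

(M3 M4): 34×28 by 28×5 → 34×5, cost 34·28·5 = 4760
(M2 (M3 M4)): 23×34 by 34×5 → 23×5, cost 23·34·5 = 3910; cumulative 8670
(M1 (M2 (M3 M4))): 31×23 by 23×5 → 31×5, cost 31·23·5 = 3565; cumulative 12235
((M1 (M2 (M3 M4))) M5): 31×5 by 5×32 → 31×32, cost 31·5·32 = 4960; cumulative 17195
Total: 17195 scalar multiplications.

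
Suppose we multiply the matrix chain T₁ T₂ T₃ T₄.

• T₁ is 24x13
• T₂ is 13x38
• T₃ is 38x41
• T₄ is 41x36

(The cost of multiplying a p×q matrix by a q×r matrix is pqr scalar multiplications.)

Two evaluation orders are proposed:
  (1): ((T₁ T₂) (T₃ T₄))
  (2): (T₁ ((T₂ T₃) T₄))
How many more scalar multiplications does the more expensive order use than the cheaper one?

Order (1) = ((T₁ T₂) (T₃ T₄)): (T₁ T₂): 24×13 by 13×38 → 24×38, cost 24·13·38 = 11856; (T₃ T₄): 38×41 by 41×36 → 38×36, cost 38·41·36 = 56088; ((T₁ T₂) (T₃ T₄)): 24×38 by 38×36 → 24×36, cost 24·38·36 = 32832; cumulative 100776. Total 100776.
Order (2) = (T₁ ((T₂ T₃) T₄)): (T₂ T₃): 13×38 by 38×41 → 13×41, cost 13·38·41 = 20254; ((T₂ T₃) T₄): 13×41 by 41×36 → 13×36, cost 13·41·36 = 19188; cumulative 39442; (T₁ ((T₂ T₃) T₄)): 24×13 by 13×36 → 24×36, cost 24·13·36 = 11232; cumulative 50674. Total 50674.
Difference: |100776 − 50674| = 50102.

50102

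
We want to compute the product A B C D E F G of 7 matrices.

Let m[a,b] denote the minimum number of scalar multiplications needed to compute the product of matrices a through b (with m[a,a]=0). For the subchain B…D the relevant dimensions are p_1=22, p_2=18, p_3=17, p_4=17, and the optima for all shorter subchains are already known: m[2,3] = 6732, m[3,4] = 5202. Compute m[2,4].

11934

m[2,4] = min over k∈[2,3] of m[2,k]+m[k+1,4]+p_{1}·p_k·p_{4}.
k=2: 0 + 5202 + 22·18·17 = 11934; k=3: 6732 + 0 + 22·17·17 = 13090.
Minimum: 11934 at k=2.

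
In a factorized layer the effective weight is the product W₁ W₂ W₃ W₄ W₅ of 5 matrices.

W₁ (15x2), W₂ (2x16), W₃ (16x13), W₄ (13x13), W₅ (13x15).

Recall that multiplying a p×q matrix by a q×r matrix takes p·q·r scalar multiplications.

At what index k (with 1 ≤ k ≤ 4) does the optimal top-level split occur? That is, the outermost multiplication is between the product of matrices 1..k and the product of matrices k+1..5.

1

Adjacent pairs: W₁W₂ = 15·2·16 = 480; W₂W₃ = 2·16·13 = 416; W₃W₄ = 16·13·13 = 2704; W₄W₅ = 13·13·15 = 2535.
Length 3: W₁..W₃: k=1: 0+416+15·2·13=806; k=2: 480+0+15·16·13=3600 → min 806 | W₂..W₄: k=2: 0+2704+2·16·13=3120; k=3: 416+0+2·13·13=754 → min 754 | W₃..W₅: k=3: 0+2535+16·13·15=5655; k=4: 2704+0+16·13·15=5824 → min 5655.
Length 4: W₁..W₄: k=1: 0+754+15·2·13=1144; k=2: 480+2704+15·16·13=6304; k=3: 806+0+15·13·13=3341 → min 1144 | W₂..W₅: k=2: 0+5655+2·16·15=6135; k=3: 416+2535+2·13·15=3341; k=4: 754+0+2·13·15=1144 → min 1144.
Top-level splits: k=1: (W₁..W₁)·(W₂..W₅) → 0+1144+15·2·15 = 1594; k=2: (W₁..W₂)·(W₃..W₅) → 480+5655+15·16·15 = 9735; k=3: (W₁..W₃)·(W₄..W₅) → 806+2535+15·13·15 = 6266; k=4: (W₁..W₄)·(W₅..W₅) → 1144+0+15·13·15 = 4069.
Best split is after W₁, i.e. k = 1.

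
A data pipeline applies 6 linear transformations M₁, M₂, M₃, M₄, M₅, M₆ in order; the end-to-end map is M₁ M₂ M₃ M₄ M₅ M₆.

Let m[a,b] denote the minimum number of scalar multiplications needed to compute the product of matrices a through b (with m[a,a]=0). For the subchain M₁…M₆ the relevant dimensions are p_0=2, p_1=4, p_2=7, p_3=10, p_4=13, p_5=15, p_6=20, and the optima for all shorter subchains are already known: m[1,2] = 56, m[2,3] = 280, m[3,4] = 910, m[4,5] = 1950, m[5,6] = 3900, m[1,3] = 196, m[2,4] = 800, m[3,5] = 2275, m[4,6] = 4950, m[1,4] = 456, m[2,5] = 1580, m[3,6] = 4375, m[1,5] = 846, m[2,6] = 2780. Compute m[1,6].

1446

m[1,6] = min over k∈[1,5] of m[1,k]+m[k+1,6]+p_{0}·p_k·p_{6}.
k=1: 0 + 2780 + 2·4·20 = 2940; k=2: 56 + 4375 + 2·7·20 = 4711; k=3: 196 + 4950 + 2·10·20 = 5546; k=4: 456 + 3900 + 2·13·20 = 4876; k=5: 846 + 0 + 2·15·20 = 1446.
Minimum: 1446 at k=5.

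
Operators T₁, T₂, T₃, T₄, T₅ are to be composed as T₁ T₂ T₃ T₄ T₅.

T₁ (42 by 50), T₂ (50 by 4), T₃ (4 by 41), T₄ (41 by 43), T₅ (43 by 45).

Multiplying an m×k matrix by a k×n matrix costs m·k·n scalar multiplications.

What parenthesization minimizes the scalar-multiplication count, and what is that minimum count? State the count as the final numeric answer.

Adjacent pairs: T₁T₂ = 42·50·4 = 8400; T₂T₃ = 50·4·41 = 8200; T₃T₄ = 4·41·43 = 7052; T₄T₅ = 41·43·45 = 79335.
Length 3: T₁..T₃: k=1: 0+8200+42·50·41=94300; k=2: 8400+0+42·4·41=15288 → min 15288 | T₂..T₄: k=2: 0+7052+50·4·43=15652; k=3: 8200+0+50·41·43=96350 → min 15652 | T₃..T₅: k=3: 0+79335+4·41·45=86715; k=4: 7052+0+4·43·45=14792 → min 14792.
Length 4: T₁..T₄: k=1: 0+15652+42·50·43=105952; k=2: 8400+7052+42·4·43=22676; k=3: 15288+0+42·41·43=89334 → min 22676 | T₂..T₅: k=2: 0+14792+50·4·45=23792; k=3: 8200+79335+50·41·45=179785; k=4: 15652+0+50·43·45=112402 → min 23792.
Length 5: T₁..T₅: k=1: 0+23792+42·50·45=118292; k=2: 8400+14792+42·4·45=30752; k=3: 15288+79335+42·41·45=172113; k=4: 22676+0+42·43·45=103946 → min 30752.
Optimal parenthesization: ((T₁ T₂) ((T₃ T₄) T₅)) with cost 30752.

30752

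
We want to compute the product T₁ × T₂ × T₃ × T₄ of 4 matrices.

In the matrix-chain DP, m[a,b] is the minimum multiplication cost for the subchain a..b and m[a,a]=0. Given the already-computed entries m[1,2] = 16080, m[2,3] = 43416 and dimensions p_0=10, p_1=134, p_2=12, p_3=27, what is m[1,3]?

m[1,3] = min over k∈[1,2] of m[1,k]+m[k+1,3]+p_{0}·p_k·p_{3}.
k=1: 0 + 43416 + 10·134·27 = 79596; k=2: 16080 + 0 + 10·12·27 = 19320.
Minimum: 19320 at k=2.

19320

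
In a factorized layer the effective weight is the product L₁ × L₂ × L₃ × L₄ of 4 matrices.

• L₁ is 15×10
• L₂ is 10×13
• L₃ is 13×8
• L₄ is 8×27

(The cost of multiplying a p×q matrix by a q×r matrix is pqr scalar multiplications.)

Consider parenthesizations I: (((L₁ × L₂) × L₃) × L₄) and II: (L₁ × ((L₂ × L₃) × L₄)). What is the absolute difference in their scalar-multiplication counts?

Order I = (((L₁ × L₂) × L₃) × L₄): (L₁ × L₂): 15×10 by 10×13 → 15×13, cost 15·10·13 = 1950; ((L₁ × L₂) × L₃): 15×13 by 13×8 → 15×8, cost 15·13·8 = 1560; cumulative 3510; (((L₁ × L₂) × L₃) × L₄): 15×8 by 8×27 → 15×27, cost 15·8·27 = 3240; cumulative 6750. Total 6750.
Order II = (L₁ × ((L₂ × L₃) × L₄)): (L₂ × L₃): 10×13 by 13×8 → 10×8, cost 10·13·8 = 1040; ((L₂ × L₃) × L₄): 10×8 by 8×27 → 10×27, cost 10·8·27 = 2160; cumulative 3200; (L₁ × ((L₂ × L₃) × L₄)): 15×10 by 10×27 → 15×27, cost 15·10·27 = 4050; cumulative 7250. Total 7250.
Difference: |6750 − 7250| = 500.

500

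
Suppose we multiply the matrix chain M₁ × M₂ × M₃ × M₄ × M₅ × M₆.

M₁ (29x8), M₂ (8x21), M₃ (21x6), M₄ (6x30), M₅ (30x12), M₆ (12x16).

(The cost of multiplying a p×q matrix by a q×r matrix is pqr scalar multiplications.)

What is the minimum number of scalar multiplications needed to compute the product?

Adjacent pairs: M₁M₂ = 29·8·21 = 4872; M₂M₃ = 8·21·6 = 1008; M₃M₄ = 21·6·30 = 3780; M₄M₅ = 6·30·12 = 2160; M₅M₆ = 30·12·16 = 5760.
Length 3: M₁..M₃: k=1: 0+1008+29·8·6=2400; k=2: 4872+0+29·21·6=8526 → min 2400 | M₂..M₄: k=2: 0+3780+8·21·30=8820; k=3: 1008+0+8·6·30=2448 → min 2448 | M₃..M₅: k=3: 0+2160+21·6·12=3672; k=4: 3780+0+21·30·12=11340 → min 3672 | M₄..M₆: k=4: 0+5760+6·30·16=8640; k=5: 2160+0+6·12·16=3312 → min 3312.
Length 4: M₁..M₄: k=1: 0+2448+29·8·30=9408; k=2: 4872+3780+29·21·30=26922; k=3: 2400+0+29·6·30=7620 → min 7620 | M₂..M₅: k=2: 0+3672+8·21·12=5688; k=3: 1008+2160+8·6·12=3744; k=4: 2448+0+8·30·12=5328 → min 3744 | M₃..M₆: k=3: 0+3312+21·6·16=5328; k=4: 3780+5760+21·30·16=19620; k=5: 3672+0+21·12·16=7704 → min 5328.
Length 5: M₁..M₅: k=1: 0+3744+29·8·12=6528; k=2: 4872+3672+29·21·12=15852; k=3: 2400+2160+29·6·12=6648; k=4: 7620+0+29·30·12=18060 → min 6528 | M₂..M₆: k=2: 0+5328+8·21·16=8016; k=3: 1008+3312+8·6·16=5088; k=4: 2448+5760+8·30·16=12048; k=5: 3744+0+8·12·16=5280 → min 5088.
Length 6: M₁..M₆: k=1: 0+5088+29·8·16=8800; k=2: 4872+5328+29·21·16=19944; k=3: 2400+3312+29·6·16=8496; k=4: 7620+5760+29·30·16=27300; k=5: 6528+0+29·12·16=12096 → min 8496.
Optimal order: ((M₁ × (M₂ × M₃)) × ((M₄ × M₅) × M₆)) with cost 8496.

8496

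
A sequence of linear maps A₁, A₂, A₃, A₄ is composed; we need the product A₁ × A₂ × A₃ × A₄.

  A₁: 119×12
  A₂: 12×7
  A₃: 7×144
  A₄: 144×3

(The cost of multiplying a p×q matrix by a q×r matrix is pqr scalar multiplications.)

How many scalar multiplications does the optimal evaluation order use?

Adjacent pairs: A₁A₂ = 119·12·7 = 9996; A₂A₃ = 12·7·144 = 12096; A₃A₄ = 7·144·3 = 3024.
Length 3: A₁..A₃: k=1: 0+12096+119·12·144=217728; k=2: 9996+0+119·7·144=129948 → min 129948 | A₂..A₄: k=2: 0+3024+12·7·3=3276; k=3: 12096+0+12·144·3=17280 → min 3276.
Length 4: A₁..A₄: k=1: 0+3276+119·12·3=7560; k=2: 9996+3024+119·7·3=15519; k=3: 129948+0+119·144·3=181356 → min 7560.
Optimal order: (A₁ × (A₂ × (A₃ × A₄))) with cost 7560.

7560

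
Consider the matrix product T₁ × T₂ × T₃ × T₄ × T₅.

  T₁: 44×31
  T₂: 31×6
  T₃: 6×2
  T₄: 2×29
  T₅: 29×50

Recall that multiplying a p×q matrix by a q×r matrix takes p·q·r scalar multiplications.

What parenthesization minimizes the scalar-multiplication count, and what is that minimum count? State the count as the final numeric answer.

10400

Adjacent pairs: T₁T₂ = 44·31·6 = 8184; T₂T₃ = 31·6·2 = 372; T₃T₄ = 6·2·29 = 348; T₄T₅ = 2·29·50 = 2900.
Length 3: T₁..T₃: k=1: 0+372+44·31·2=3100; k=2: 8184+0+44·6·2=8712 → min 3100 | T₂..T₄: k=2: 0+348+31·6·29=5742; k=3: 372+0+31·2·29=2170 → min 2170 | T₃..T₅: k=3: 0+2900+6·2·50=3500; k=4: 348+0+6·29·50=9048 → min 3500.
Length 4: T₁..T₄: k=1: 0+2170+44·31·29=41726; k=2: 8184+348+44·6·29=16188; k=3: 3100+0+44·2·29=5652 → min 5652 | T₂..T₅: k=2: 0+3500+31·6·50=12800; k=3: 372+2900+31·2·50=6372; k=4: 2170+0+31·29·50=47120 → min 6372.
Length 5: T₁..T₅: k=1: 0+6372+44·31·50=74572; k=2: 8184+3500+44·6·50=24884; k=3: 3100+2900+44·2·50=10400; k=4: 5652+0+44·29·50=69452 → min 10400.
Optimal parenthesization: ((T₁ × (T₂ × T₃)) × (T₄ × T₅)) with cost 10400.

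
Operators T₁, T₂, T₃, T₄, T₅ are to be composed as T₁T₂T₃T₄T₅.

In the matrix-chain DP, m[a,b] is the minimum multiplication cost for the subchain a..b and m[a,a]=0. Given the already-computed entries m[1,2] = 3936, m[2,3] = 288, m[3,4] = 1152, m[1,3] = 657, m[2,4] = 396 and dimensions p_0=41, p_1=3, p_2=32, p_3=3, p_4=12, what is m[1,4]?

1872

m[1,4] = min over k∈[1,3] of m[1,k]+m[k+1,4]+p_{0}·p_k·p_{4}.
k=1: 0 + 396 + 41·3·12 = 1872; k=2: 3936 + 1152 + 41·32·12 = 20832; k=3: 657 + 0 + 41·3·12 = 2133.
Minimum: 1872 at k=1.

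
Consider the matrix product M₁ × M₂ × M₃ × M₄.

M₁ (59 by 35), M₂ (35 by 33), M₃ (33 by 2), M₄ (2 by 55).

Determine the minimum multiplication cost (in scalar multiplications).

12930

Adjacent pairs: M₁M₂ = 59·35·33 = 68145; M₂M₃ = 35·33·2 = 2310; M₃M₄ = 33·2·55 = 3630.
Length 3: M₁..M₃: k=1: 0+2310+59·35·2=6440; k=2: 68145+0+59·33·2=72039 → min 6440 | M₂..M₄: k=2: 0+3630+35·33·55=67155; k=3: 2310+0+35·2·55=6160 → min 6160.
Length 4: M₁..M₄: k=1: 0+6160+59·35·55=119735; k=2: 68145+3630+59·33·55=178860; k=3: 6440+0+59·2·55=12930 → min 12930.
Optimal order: ((M₁ × (M₂ × M₃)) × M₄) with cost 12930.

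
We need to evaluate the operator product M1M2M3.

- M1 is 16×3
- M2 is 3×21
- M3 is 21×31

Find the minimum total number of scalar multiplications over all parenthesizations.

3441

Order (M1(M2M3)): (M2M3): 3×21 by 21×31 → 3×31, cost 3·21·31 = 1953; (M1(M2M3)): 16×3 by 3×31 → 16×31, cost 16·3·31 = 1488; cumulative 3441. Total 3441.
Order ((M1M2)M3): (M1M2): 16×3 by 3×21 → 16×21, cost 16·3·21 = 1008; ((M1M2)M3): 16×21 by 21×31 → 16×31, cost 16·21·31 = 10416; cumulative 11424. Total 11424.
Minimum: 3441.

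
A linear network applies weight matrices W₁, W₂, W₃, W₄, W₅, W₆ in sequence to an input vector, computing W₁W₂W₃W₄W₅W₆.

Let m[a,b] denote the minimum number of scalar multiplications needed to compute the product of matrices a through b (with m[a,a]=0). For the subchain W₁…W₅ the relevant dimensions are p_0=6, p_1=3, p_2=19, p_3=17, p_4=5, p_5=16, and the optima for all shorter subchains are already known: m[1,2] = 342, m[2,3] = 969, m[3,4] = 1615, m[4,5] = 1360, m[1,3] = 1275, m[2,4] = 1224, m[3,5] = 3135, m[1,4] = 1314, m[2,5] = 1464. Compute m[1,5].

1752

m[1,5] = min over k∈[1,4] of m[1,k]+m[k+1,5]+p_{0}·p_k·p_{5}.
k=1: 0 + 1464 + 6·3·16 = 1752; k=2: 342 + 3135 + 6·19·16 = 5301; k=3: 1275 + 1360 + 6·17·16 = 4267; k=4: 1314 + 0 + 6·5·16 = 1794.
Minimum: 1752 at k=1.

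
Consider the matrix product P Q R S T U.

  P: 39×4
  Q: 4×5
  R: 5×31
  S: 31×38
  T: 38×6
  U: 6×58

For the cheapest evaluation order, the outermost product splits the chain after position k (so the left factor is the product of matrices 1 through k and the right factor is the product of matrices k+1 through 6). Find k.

Adjacent pairs: PQ = 39·4·5 = 780; QR = 4·5·31 = 620; RS = 5·31·38 = 5890; ST = 31·38·6 = 7068; TU = 38·6·58 = 13224.
Length 3: P..R: k=1: 0+620+39·4·31=5456; k=2: 780+0+39·5·31=6825 → min 5456 | Q..S: k=2: 0+5890+4·5·38=6650; k=3: 620+0+4·31·38=5332 → min 5332 | R..T: k=3: 0+7068+5·31·6=7998; k=4: 5890+0+5·38·6=7030 → min 7030 | S..U: k=4: 0+13224+31·38·58=81548; k=5: 7068+0+31·6·58=17856 → min 17856.
Length 4: P..S: k=1: 0+5332+39·4·38=11260; k=2: 780+5890+39·5·38=14080; k=3: 5456+0+39·31·38=51398 → min 11260 | Q..T: k=2: 0+7030+4·5·6=7150; k=3: 620+7068+4·31·6=8432; k=4: 5332+0+4·38·6=6244 → min 6244 | R..U: k=3: 0+17856+5·31·58=26846; k=4: 5890+13224+5·38·58=30134; k=5: 7030+0+5·6·58=8770 → min 8770.
Length 5: P..T: k=1: 0+6244+39·4·6=7180; k=2: 780+7030+39·5·6=8980; k=3: 5456+7068+39·31·6=19778; k=4: 11260+0+39·38·6=20152 → min 7180 | Q..U: k=2: 0+8770+4·5·58=9930; k=3: 620+17856+4·31·58=25668; k=4: 5332+13224+4·38·58=27372; k=5: 6244+0+4·6·58=7636 → min 7636.
Top-level splits: k=1: (P..P)·(Q..U) → 0+7636+39·4·58 = 16684; k=2: (P..Q)·(R..U) → 780+8770+39·5·58 = 20860; k=3: (P..R)·(S..U) → 5456+17856+39·31·58 = 93434; k=4: (P..S)·(T..U) → 11260+13224+39·38·58 = 110440; k=5: (P..T)·(U..U) → 7180+0+39·6·58 = 20752.
Best split is after P, i.e. k = 1.

1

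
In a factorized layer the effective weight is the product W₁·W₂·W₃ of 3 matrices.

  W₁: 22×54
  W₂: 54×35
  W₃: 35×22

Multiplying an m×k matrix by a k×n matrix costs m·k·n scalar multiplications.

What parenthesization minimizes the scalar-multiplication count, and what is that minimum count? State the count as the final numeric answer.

58520

(W₁·(W₂·W₃)): cost 67716.
((W₁·W₂)·W₃): cost 58520.
Optimal: ((W₁·W₂)·W₃) with cost 58520.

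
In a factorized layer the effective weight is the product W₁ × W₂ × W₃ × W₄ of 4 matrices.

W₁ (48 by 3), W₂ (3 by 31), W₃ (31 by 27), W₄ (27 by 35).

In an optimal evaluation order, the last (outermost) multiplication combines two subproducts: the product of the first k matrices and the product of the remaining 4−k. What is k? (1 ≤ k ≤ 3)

1

Adjacent pairs: W₁W₂ = 48·3·31 = 4464; W₂W₃ = 3·31·27 = 2511; W₃W₄ = 31·27·35 = 29295.
Length 3: W₁..W₃: k=1: 0+2511+48·3·27=6399; k=2: 4464+0+48·31·27=44640 → min 6399 | W₂..W₄: k=2: 0+29295+3·31·35=32550; k=3: 2511+0+3·27·35=5346 → min 5346.
Top-level splits: k=1: (W₁..W₁)·(W₂..W₄) → 0+5346+48·3·35 = 10386; k=2: (W₁..W₂)·(W₃..W₄) → 4464+29295+48·31·35 = 85839; k=3: (W₁..W₃)·(W₄..W₄) → 6399+0+48·27·35 = 51759.
Best split is after W₁, i.e. k = 1.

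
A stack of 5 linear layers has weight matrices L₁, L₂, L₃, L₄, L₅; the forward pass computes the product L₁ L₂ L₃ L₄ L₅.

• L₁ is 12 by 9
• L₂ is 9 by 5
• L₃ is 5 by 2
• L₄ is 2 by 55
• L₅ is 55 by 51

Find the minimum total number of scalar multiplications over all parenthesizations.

Adjacent pairs: L₁L₂ = 12·9·5 = 540; L₂L₃ = 9·5·2 = 90; L₃L₄ = 5·2·55 = 550; L₄L₅ = 2·55·51 = 5610.
Length 3: L₁..L₃: k=1: 0+90+12·9·2=306; k=2: 540+0+12·5·2=660 → min 306 | L₂..L₄: k=2: 0+550+9·5·55=3025; k=3: 90+0+9·2·55=1080 → min 1080 | L₃..L₅: k=3: 0+5610+5·2·51=6120; k=4: 550+0+5·55·51=14575 → min 6120.
Length 4: L₁..L₄: k=1: 0+1080+12·9·55=7020; k=2: 540+550+12·5·55=4390; k=3: 306+0+12·2·55=1626 → min 1626 | L₂..L₅: k=2: 0+6120+9·5·51=8415; k=3: 90+5610+9·2·51=6618; k=4: 1080+0+9·55·51=26325 → min 6618.
Length 5: L₁..L₅: k=1: 0+6618+12·9·51=12126; k=2: 540+6120+12·5·51=9720; k=3: 306+5610+12·2·51=7140; k=4: 1626+0+12·55·51=35286 → min 7140.
Optimal order: ((L₁ (L₂ L₃)) (L₄ L₅)) with cost 7140.

7140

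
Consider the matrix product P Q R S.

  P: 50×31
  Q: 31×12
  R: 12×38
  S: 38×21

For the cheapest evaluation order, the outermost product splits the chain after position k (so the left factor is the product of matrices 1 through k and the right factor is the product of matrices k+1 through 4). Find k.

Adjacent pairs: PQ = 50·31·12 = 18600; QR = 31·12·38 = 14136; RS = 12·38·21 = 9576.
Length 3: P..R: k=1: 0+14136+50·31·38=73036; k=2: 18600+0+50·12·38=41400 → min 41400 | Q..S: k=2: 0+9576+31·12·21=17388; k=3: 14136+0+31·38·21=38874 → min 17388.
Top-level splits: k=1: (P..P)·(Q..S) → 0+17388+50·31·21 = 49938; k=2: (P..Q)·(R..S) → 18600+9576+50·12·21 = 40776; k=3: (P..R)·(S..S) → 41400+0+50·38·21 = 81300.
Best split is after Q, i.e. k = 2.

2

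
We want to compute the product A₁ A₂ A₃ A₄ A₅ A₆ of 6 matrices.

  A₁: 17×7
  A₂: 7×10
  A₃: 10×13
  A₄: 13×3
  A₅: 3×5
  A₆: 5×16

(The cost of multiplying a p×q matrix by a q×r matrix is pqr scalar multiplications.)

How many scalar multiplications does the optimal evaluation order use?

2013

Adjacent pairs: A₁A₂ = 17·7·10 = 1190; A₂A₃ = 7·10·13 = 910; A₃A₄ = 10·13·3 = 390; A₄A₅ = 13·3·5 = 195; A₅A₆ = 3·5·16 = 240.
Length 3: A₁..A₃: k=1: 0+910+17·7·13=2457; k=2: 1190+0+17·10·13=3400 → min 2457 | A₂..A₄: k=2: 0+390+7·10·3=600; k=3: 910+0+7·13·3=1183 → min 600 | A₃..A₅: k=3: 0+195+10·13·5=845; k=4: 390+0+10·3·5=540 → min 540 | A₄..A₆: k=4: 0+240+13·3·16=864; k=5: 195+0+13·5·16=1235 → min 864.
Length 4: A₁..A₄: k=1: 0+600+17·7·3=957; k=2: 1190+390+17·10·3=2090; k=3: 2457+0+17·13·3=3120 → min 957 | A₂..A₅: k=2: 0+540+7·10·5=890; k=3: 910+195+7·13·5=1560; k=4: 600+0+7·3·5=705 → min 705 | A₃..A₆: k=3: 0+864+10·13·16=2944; k=4: 390+240+10·3·16=1110; k=5: 540+0+10·5·16=1340 → min 1110.
Length 5: A₁..A₅: k=1: 0+705+17·7·5=1300; k=2: 1190+540+17·10·5=2580; k=3: 2457+195+17·13·5=3757; k=4: 957+0+17·3·5=1212 → min 1212 | A₂..A₆: k=2: 0+1110+7·10·16=2230; k=3: 910+864+7·13·16=3230; k=4: 600+240+7·3·16=1176; k=5: 705+0+7·5·16=1265 → min 1176.
Length 6: A₁..A₆: k=1: 0+1176+17·7·16=3080; k=2: 1190+1110+17·10·16=5020; k=3: 2457+864+17·13·16=6857; k=4: 957+240+17·3·16=2013; k=5: 1212+0+17·5·16=2572 → min 2013.
Optimal order: ((A₁ (A₂ (A₃ A₄))) (A₅ A₆)) with cost 2013.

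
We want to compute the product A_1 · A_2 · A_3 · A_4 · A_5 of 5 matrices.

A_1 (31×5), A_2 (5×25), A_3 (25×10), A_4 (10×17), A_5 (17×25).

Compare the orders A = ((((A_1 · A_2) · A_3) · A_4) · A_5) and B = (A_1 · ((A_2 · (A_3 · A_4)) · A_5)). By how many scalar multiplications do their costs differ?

17695

Order A = ((((A_1 · A_2) · A_3) · A_4) · A_5): (A_1 · A_2): 31×5 by 5×25 → 31×25, cost 31·5·25 = 3875; ((A_1 · A_2) · A_3): 31×25 by 25×10 → 31×10, cost 31·25·10 = 7750; cumulative 11625; (((A_1 · A_2) · A_3) · A_4): 31×10 by 10×17 → 31×17, cost 31·10·17 = 5270; cumulative 16895; ((((A_1 · A_2) · A_3) · A_4) · A_5): 31×17 by 17×25 → 31×25, cost 31·17·25 = 13175; cumulative 30070. Total 30070.
Order B = (A_1 · ((A_2 · (A_3 · A_4)) · A_5)): (A_3 · A_4): 25×10 by 10×17 → 25×17, cost 25·10·17 = 4250; (A_2 · (A_3 · A_4)): 5×25 by 25×17 → 5×17, cost 5·25·17 = 2125; cumulative 6375; ((A_2 · (A_3 · A_4)) · A_5): 5×17 by 17×25 → 5×25, cost 5·17·25 = 2125; cumulative 8500; (A_1 · ((A_2 · (A_3 · A_4)) · A_5)): 31×5 by 5×25 → 31×25, cost 31·5·25 = 3875; cumulative 12375. Total 12375.
Difference: |30070 − 12375| = 17695.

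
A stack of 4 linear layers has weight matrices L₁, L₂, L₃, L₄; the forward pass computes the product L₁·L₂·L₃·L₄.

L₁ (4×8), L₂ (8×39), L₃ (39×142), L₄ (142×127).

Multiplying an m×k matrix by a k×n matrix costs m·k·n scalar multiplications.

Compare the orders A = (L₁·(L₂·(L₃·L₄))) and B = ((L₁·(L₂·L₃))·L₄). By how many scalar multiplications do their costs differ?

626030

Order A = (L₁·(L₂·(L₃·L₄))): (L₃·L₄): 39×142 by 142×127 → 39×127, cost 39·142·127 = 703326; (L₂·(L₃·L₄)): 8×39 by 39×127 → 8×127, cost 8·39·127 = 39624; cumulative 742950; (L₁·(L₂·(L₃·L₄))): 4×8 by 8×127 → 4×127, cost 4·8·127 = 4064; cumulative 747014. Total 747014.
Order B = ((L₁·(L₂·L₃))·L₄): (L₂·L₃): 8×39 by 39×142 → 8×142, cost 8·39·142 = 44304; (L₁·(L₂·L₃)): 4×8 by 8×142 → 4×142, cost 4·8·142 = 4544; cumulative 48848; ((L₁·(L₂·L₃))·L₄): 4×142 by 142×127 → 4×127, cost 4·142·127 = 72136; cumulative 120984. Total 120984.
Difference: |747014 − 120984| = 626030.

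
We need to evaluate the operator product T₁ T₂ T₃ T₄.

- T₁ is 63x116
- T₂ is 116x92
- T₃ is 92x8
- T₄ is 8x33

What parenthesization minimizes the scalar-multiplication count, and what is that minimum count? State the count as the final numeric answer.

160472

Adjacent pairs: T₁T₂ = 63·116·92 = 672336; T₂T₃ = 116·92·8 = 85376; T₃T₄ = 92·8·33 = 24288.
Length 3: T₁..T₃: k=1: 0+85376+63·116·8=143840; k=2: 672336+0+63·92·8=718704 → min 143840 | T₂..T₄: k=2: 0+24288+116·92·33=376464; k=3: 85376+0+116·8·33=116000 → min 116000.
Length 4: T₁..T₄: k=1: 0+116000+63·116·33=357164; k=2: 672336+24288+63·92·33=887892; k=3: 143840+0+63·8·33=160472 → min 160472.
Optimal parenthesization: ((T₁ (T₂ T₃)) T₄) with cost 160472.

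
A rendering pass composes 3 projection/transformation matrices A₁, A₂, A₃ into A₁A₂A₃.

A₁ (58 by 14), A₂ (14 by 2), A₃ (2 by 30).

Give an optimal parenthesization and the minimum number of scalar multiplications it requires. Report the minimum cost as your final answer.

5104

(A₁(A₂A₃)): cost 25200.
((A₁A₂)A₃): cost 5104.
Optimal: ((A₁A₂)A₃) with cost 5104.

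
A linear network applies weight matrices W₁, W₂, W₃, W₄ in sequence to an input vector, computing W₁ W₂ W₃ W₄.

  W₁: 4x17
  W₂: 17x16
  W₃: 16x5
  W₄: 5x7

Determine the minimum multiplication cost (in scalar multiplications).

Adjacent pairs: W₁W₂ = 4·17·16 = 1088; W₂W₃ = 17·16·5 = 1360; W₃W₄ = 16·5·7 = 560.
Length 3: W₁..W₃: k=1: 0+1360+4·17·5=1700; k=2: 1088+0+4·16·5=1408 → min 1408 | W₂..W₄: k=2: 0+560+17·16·7=2464; k=3: 1360+0+17·5·7=1955 → min 1955.
Length 4: W₁..W₄: k=1: 0+1955+4·17·7=2431; k=2: 1088+560+4·16·7=2096; k=3: 1408+0+4·5·7=1548 → min 1548.
Optimal order: (((W₁ W₂) W₃) W₄) with cost 1548.

1548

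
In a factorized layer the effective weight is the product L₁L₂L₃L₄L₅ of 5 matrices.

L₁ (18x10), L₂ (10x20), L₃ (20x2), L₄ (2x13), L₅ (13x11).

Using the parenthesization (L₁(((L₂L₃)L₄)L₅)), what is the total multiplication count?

4070

(L₂L₃): 10×20 by 20×2 → 10×2, cost 10·20·2 = 400
((L₂L₃)L₄): 10×2 by 2×13 → 10×13, cost 10·2·13 = 260; cumulative 660
(((L₂L₃)L₄)L₅): 10×13 by 13×11 → 10×11, cost 10·13·11 = 1430; cumulative 2090
(L₁(((L₂L₃)L₄)L₅)): 18×10 by 10×11 → 18×11, cost 18·10·11 = 1980; cumulative 4070
Total: 4070 scalar multiplications.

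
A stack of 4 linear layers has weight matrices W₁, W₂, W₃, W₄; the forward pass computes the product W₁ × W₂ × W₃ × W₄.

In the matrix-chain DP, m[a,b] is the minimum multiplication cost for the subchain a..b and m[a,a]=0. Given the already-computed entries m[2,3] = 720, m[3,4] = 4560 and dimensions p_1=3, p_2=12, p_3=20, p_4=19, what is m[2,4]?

m[2,4] = min over k∈[2,3] of m[2,k]+m[k+1,4]+p_{1}·p_k·p_{4}.
k=2: 0 + 4560 + 3·12·19 = 5244; k=3: 720 + 0 + 3·20·19 = 1860.
Minimum: 1860 at k=3.

1860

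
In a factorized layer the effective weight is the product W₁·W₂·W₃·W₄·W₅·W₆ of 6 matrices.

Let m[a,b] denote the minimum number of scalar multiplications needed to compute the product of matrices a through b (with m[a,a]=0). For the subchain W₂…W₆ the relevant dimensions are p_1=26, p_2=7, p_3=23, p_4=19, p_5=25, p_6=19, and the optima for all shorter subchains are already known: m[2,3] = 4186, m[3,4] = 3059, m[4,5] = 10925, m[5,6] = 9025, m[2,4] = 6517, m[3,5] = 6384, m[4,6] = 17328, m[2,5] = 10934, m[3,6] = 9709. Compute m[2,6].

13167

m[2,6] = min over k∈[2,5] of m[2,k]+m[k+1,6]+p_{1}·p_k·p_{6}.
k=2: 0 + 9709 + 26·7·19 = 13167; k=3: 4186 + 17328 + 26·23·19 = 32876; k=4: 6517 + 9025 + 26·19·19 = 24928; k=5: 10934 + 0 + 26·25·19 = 23284.
Minimum: 13167 at k=2.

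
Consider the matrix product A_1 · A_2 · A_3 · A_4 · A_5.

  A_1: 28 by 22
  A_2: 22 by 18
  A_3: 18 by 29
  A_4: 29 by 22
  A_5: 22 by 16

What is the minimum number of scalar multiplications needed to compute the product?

Adjacent pairs: A_1A_2 = 28·22·18 = 11088; A_2A_3 = 22·18·29 = 11484; A_3A_4 = 18·29·22 = 11484; A_4A_5 = 29·22·16 = 10208.
Length 3: A_1..A_3: k=1: 0+11484+28·22·29=29348; k=2: 11088+0+28·18·29=25704 → min 25704 | A_2..A_4: k=2: 0+11484+22·18·22=20196; k=3: 11484+0+22·29·22=25520 → min 20196 | A_3..A_5: k=3: 0+10208+18·29·16=18560; k=4: 11484+0+18·22·16=17820 → min 17820.
Length 4: A_1..A_4: k=1: 0+20196+28·22·22=33748; k=2: 11088+11484+28·18·22=33660; k=3: 25704+0+28·29·22=43568 → min 33660 | A_2..A_5: k=2: 0+17820+22·18·16=24156; k=3: 11484+10208+22·29·16=31900; k=4: 20196+0+22·22·16=27940 → min 24156.
Length 5: A_1..A_5: k=1: 0+24156+28·22·16=34012; k=2: 11088+17820+28·18·16=36972; k=3: 25704+10208+28·29·16=48904; k=4: 33660+0+28·22·16=43516 → min 34012.
Optimal order: (A_1 · (A_2 · ((A_3 · A_4) · A_5))) with cost 34012.

34012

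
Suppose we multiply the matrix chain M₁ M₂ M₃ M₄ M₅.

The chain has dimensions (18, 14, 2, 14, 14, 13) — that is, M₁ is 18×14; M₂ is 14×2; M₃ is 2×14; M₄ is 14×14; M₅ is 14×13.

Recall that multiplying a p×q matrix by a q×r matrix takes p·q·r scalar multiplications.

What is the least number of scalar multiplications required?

1728

Adjacent pairs: M₁M₂ = 18·14·2 = 504; M₂M₃ = 14·2·14 = 392; M₃M₄ = 2·14·14 = 392; M₄M₅ = 14·14·13 = 2548.
Length 3: M₁..M₃: k=1: 0+392+18·14·14=3920; k=2: 504+0+18·2·14=1008 → min 1008 | M₂..M₄: k=2: 0+392+14·2·14=784; k=3: 392+0+14·14·14=3136 → min 784 | M₃..M₅: k=3: 0+2548+2·14·13=2912; k=4: 392+0+2·14·13=756 → min 756.
Length 4: M₁..M₄: k=1: 0+784+18·14·14=4312; k=2: 504+392+18·2·14=1400; k=3: 1008+0+18·14·14=4536 → min 1400 | M₂..M₅: k=2: 0+756+14·2·13=1120; k=3: 392+2548+14·14·13=5488; k=4: 784+0+14·14·13=3332 → min 1120.
Length 5: M₁..M₅: k=1: 0+1120+18·14·13=4396; k=2: 504+756+18·2·13=1728; k=3: 1008+2548+18·14·13=6832; k=4: 1400+0+18·14·13=4676 → min 1728.
Optimal order: ((M₁ M₂) ((M₃ M₄) M₅)) with cost 1728.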